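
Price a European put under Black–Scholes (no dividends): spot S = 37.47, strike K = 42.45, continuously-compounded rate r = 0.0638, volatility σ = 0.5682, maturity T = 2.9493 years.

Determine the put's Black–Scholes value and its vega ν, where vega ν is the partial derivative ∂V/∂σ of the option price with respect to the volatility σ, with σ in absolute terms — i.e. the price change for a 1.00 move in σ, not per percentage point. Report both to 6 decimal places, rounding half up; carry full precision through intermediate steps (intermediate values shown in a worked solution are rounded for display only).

price = 12.473140
ν = 22.033500

σ√T = 0.5682·√2.9493 = 0.975800
d₁ = (ln(S/K) + (r+σ²/2)T) / (σ√T) = (ln(37.47/42.45) + (0.0638+0.5682²/2)·2.9493) / 0.975800 = (-0.124786 + 0.664258) / 0.975800 = 0.552851
d₂ = d₁ − σ√T = 0.552851 − 0.975800 = -0.422949
e^{−rT} = e^{−0.0638·2.9493} = 0.828478
N(−d₁) = 0.290183,  N(−d₂) = 0.663834
Put price V = K·e^{−rT}·N(−d₂) − S·N(−d₁) = 23.346289 − 10.873150 = 12.473140
φ(d₁) = (1/√(2π))·e^{−d₁²/2} = 0.342405
ν = S·φ(d₁)·√T = 22.033500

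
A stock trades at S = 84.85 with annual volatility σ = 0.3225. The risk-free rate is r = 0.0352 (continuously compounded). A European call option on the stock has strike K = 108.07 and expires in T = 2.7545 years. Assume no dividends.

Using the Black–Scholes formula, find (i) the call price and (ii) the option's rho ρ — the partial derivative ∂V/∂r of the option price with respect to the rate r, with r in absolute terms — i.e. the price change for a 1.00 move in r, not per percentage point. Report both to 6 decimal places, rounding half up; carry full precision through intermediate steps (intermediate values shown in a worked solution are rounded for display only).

σ√T = 0.3225·√2.7545 = 0.535243
d₁ = (ln(S/K) + (r+σ²/2)T) / (σ√T) = (ln(84.85/108.07) + (0.0352+0.3225²/2)·2.7545) / 0.535243 = (-0.241894 + 0.240201) / 0.535243 = -0.003163
d₂ = d₁ − σ√T = -0.003163 − 0.535243 = -0.538406
e^{−rT} = e^{−0.0352·2.7545} = 0.907594
N(d₁) = 0.498738,  N(d₂) = 0.295148
Call price V = S·N(d₁) − K·e^{−rT}·N(d₂) = 42.317920 − 28.949217 = 13.368703
ρ = K·T·e^{−rT}·N(d₂) = 79.740619

price = 13.368703
ρ = 79.740619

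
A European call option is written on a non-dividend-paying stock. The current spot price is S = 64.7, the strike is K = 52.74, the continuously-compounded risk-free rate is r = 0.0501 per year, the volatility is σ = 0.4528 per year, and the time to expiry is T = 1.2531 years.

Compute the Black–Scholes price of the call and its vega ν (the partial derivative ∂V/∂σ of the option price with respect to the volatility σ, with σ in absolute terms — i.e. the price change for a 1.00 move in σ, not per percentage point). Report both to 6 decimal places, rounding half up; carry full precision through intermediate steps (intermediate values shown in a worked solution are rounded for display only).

σ√T = 0.4528·√1.2531 = 0.506873
d₁ = (ln(S/K) + (r+σ²/2)T) / (σ√T) = (ln(64.7/52.74) + (0.0501+0.4528²/2)·1.2531) / 0.506873 = (0.204387 + 0.191241) / 0.506873 = 0.780526
d₂ = d₁ − σ√T = 0.780526 − 0.506873 = 0.273653
e^{−rT} = e^{−0.0501·1.2531} = 0.939150
N(d₁) = 0.782459,  N(d₂) = 0.607824
Call price V = S·N(d₁) − K·e^{−rT}·N(d₂) = 50.625114 − 30.105993 = 20.519120
φ(d₁) = (1/√(2π))·e^{−d₁²/2} = 0.294184
ν = S·φ(d₁)·√T = 21.306724

price = 20.519120
ν = 21.306724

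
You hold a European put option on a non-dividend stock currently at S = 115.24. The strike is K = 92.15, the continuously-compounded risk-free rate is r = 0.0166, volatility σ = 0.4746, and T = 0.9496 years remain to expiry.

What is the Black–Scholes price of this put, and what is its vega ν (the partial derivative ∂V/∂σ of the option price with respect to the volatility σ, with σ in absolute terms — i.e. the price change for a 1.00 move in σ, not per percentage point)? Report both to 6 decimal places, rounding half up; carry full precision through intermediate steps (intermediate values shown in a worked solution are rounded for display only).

price = 8.975006
ν = 33.847686

σ√T = 0.4746·√0.9496 = 0.462485
d₁ = (ln(S/K) + (r+σ²/2)T) / (σ√T) = (ln(115.24/92.15) + (0.0166+0.4746²/2)·0.9496) / 0.462485 = (0.223599 + 0.122710) / 0.462485 = 0.748800
d₂ = d₁ − σ√T = 0.748800 − 0.462485 = 0.286314
e^{−rT} = e^{−0.0166·0.9496} = 0.984360
N(−d₁) = 0.226989,  N(−d₂) = 0.387319
Put price V = K·e^{−rT}·N(−d₂) − S·N(−d₁) = 35.133214 − 26.158208 = 8.975006
φ(d₁) = (1/√(2π))·e^{−d₁²/2} = 0.301408
ν = S·φ(d₁)·√T = 33.847686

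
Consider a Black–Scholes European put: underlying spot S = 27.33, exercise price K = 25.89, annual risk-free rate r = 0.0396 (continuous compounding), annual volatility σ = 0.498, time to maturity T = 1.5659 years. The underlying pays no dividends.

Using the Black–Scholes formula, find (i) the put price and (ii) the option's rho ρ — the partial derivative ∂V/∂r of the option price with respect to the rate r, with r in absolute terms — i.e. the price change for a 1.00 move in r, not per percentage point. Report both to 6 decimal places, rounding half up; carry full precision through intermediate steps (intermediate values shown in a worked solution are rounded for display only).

σ√T = 0.498·√1.5659 = 0.623177
d₁ = (ln(S/K) + (r+σ²/2)T) / (σ√T) = (ln(27.33/25.89) + (0.0396+0.498²/2)·1.5659) / 0.623177 = (0.054128 + 0.256184) / 0.623177 = 0.497953
d₂ = d₁ − σ√T = 0.497953 − 0.623177 = -0.125224
e^{−rT} = e^{−0.0396·1.5659} = 0.939874
N(−d₁) = 0.309259,  N(−d₂) = 0.549827
Put price V = K·e^{−rT}·N(−d₂) − S·N(−d₁) = 13.379124 − 8.452041 = 4.927083
ρ = −K·T·e^{−rT}·N(−d₂) = -20.950370

price = 4.927083
ρ = -20.950370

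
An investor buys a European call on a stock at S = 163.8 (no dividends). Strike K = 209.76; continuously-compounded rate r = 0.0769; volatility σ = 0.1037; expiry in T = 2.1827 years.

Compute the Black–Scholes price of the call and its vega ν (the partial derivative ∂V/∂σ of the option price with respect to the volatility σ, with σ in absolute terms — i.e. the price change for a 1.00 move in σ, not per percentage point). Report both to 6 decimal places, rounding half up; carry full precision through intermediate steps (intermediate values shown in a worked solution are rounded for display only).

σ√T = 0.1037·√2.1827 = 0.153206
d₁ = (ln(S/K) + (r+σ²/2)T) / (σ√T) = (ln(163.8/209.76) + (0.0769+0.1037²/2)·2.1827) / 0.153206 = (-0.247318 + 0.179586) / 0.153206 = -0.442099
d₂ = d₁ − σ√T = -0.442099 − 0.153206 = -0.595305
e^{−rT} = e^{−0.0769·2.1827} = 0.845481
N(d₁) = 0.329209,  N(d₂) = 0.275820
Call price V = S·N(d₁) − K·e^{−rT}·N(d₂) = 53.924415 − 48.916131 = 5.008284
φ(d₁) = (1/√(2π))·e^{−d₁²/2} = 0.361800
ν = S·φ(d₁)·√T = 87.554663

price = 5.008284
ν = 87.554663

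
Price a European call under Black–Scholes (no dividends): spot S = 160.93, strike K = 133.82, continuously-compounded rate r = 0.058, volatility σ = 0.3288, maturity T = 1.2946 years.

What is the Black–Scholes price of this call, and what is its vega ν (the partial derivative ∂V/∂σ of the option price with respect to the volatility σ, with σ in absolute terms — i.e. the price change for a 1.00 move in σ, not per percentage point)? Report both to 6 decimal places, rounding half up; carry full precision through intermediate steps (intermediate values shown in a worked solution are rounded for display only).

σ√T = 0.3288·√1.2946 = 0.374110
d₁ = (ln(S/K) + (r+σ²/2)T) / (σ√T) = (ln(160.93/133.82) + (0.058+0.3288²/2)·1.2946) / 0.374110 = (0.184474 + 0.145066) / 0.374110 = 0.880863
d₂ = d₁ − σ√T = 0.880863 − 0.374110 = 0.506753
e^{−rT} = e^{−0.058·1.2946} = 0.927663
N(d₁) = 0.810804,  N(d₂) = 0.693836
Call price V = S·N(d₁) − K·e^{−rT}·N(d₂) = 130.482694 − 86.132687 = 44.350007
φ(d₁) = (1/√(2π))·e^{−d₁²/2} = 0.270658
ν = S·φ(d₁)·√T = 49.559400

price = 44.350007
ν = 49.559400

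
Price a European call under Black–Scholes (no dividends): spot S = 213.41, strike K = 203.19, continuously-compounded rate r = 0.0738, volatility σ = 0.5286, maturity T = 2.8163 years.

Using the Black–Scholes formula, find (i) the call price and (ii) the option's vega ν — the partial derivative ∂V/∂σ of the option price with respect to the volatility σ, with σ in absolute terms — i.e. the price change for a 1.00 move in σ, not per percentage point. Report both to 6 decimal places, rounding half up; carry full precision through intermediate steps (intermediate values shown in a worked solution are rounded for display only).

σ√T = 0.5286·√2.8163 = 0.887088
d₁ = (ln(S/K) + (r+σ²/2)T) / (σ√T) = (ln(213.41/203.19) + (0.0738+0.5286²/2)·2.8163) / 0.887088 = (0.049074 + 0.601305) / 0.887088 = 0.733162
d₂ = d₁ − σ√T = 0.733162 − 0.887088 = -0.153926
e^{−rT} = e^{−0.0738·2.8163} = 0.812335
N(d₁) = 0.768270,  N(d₂) = 0.438834
Call price V = S·N(d₁) − K·e^{−rT}·N(d₂) = 163.956537 − 72.433196 = 91.523341
φ(d₁) = (1/√(2π))·e^{−d₁²/2} = 0.304921
ν = S·φ(d₁)·√T = 109.204844

price = 91.523341
ν = 109.204844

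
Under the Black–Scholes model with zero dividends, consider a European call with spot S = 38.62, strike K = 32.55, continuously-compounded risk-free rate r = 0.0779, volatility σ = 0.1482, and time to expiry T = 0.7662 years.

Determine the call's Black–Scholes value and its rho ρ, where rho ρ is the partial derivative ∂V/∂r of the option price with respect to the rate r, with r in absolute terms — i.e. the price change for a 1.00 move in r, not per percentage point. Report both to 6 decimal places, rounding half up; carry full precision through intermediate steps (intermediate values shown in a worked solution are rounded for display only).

σ√T = 0.1482·√0.7662 = 0.129724
d₁ = (ln(S/K) + (r+σ²/2)T) / (σ√T) = (ln(38.62/32.55) + (0.0779+0.1482²/2)·0.7662) / 0.129724 = (0.170993 + 0.068101) / 0.129724 = 1.843102
d₂ = d₁ − σ√T = 1.843102 − 0.129724 = 1.713378
e^{−rT} = e^{−0.0779·0.7662} = 0.942059
N(d₁) = 0.967343,  N(d₂) = 0.956679
Call price V = S·N(d₁) − K·e^{−rT}·N(d₂) = 37.358785 − 29.335622 = 8.023163
ρ = K·T·e^{−rT}·N(d₂) = 22.476953

price = 8.023163
ρ = 22.476953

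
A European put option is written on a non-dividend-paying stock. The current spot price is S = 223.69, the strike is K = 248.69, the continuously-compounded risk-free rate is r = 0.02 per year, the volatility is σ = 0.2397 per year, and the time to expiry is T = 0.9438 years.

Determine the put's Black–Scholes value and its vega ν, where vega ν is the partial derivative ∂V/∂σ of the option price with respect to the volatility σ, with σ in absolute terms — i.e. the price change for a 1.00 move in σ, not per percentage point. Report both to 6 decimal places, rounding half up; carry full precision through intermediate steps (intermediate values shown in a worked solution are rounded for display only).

price = 33.341994
ν = 83.869041

σ√T = 0.2397·√0.9438 = 0.232867
d₁ = (ln(S/K) + (r+σ²/2)T) / (σ√T) = (ln(223.69/248.69) + (0.02+0.2397²/2)·0.9438) / 0.232867 = (-0.105946 + 0.045990) / 0.232867 = -0.257471
d₂ = d₁ − σ√T = -0.257471 − 0.232867 = -0.490338
e^{−rT} = e^{−0.02·0.9438} = 0.981301
N(−d₁) = 0.601592,  N(−d₂) = 0.688053
Put price V = K·e^{−rT}·N(−d₂) − S·N(−d₁) = 167.912175 − 134.570181 = 33.341994
φ(d₁) = (1/√(2π))·e^{−d₁²/2} = 0.385936
ν = S·φ(d₁)·√T = 83.869041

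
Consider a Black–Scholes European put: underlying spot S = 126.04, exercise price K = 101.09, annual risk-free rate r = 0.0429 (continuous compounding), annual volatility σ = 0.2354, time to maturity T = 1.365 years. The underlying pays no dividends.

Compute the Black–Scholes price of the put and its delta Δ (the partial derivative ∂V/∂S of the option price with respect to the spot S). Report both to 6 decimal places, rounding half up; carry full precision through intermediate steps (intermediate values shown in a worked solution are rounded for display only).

σ√T = 0.2354·√1.365 = 0.275025
d₁ = (ln(S/K) + (r+σ²/2)T) / (σ√T) = (ln(126.04/101.09) + (0.0429+0.2354²/2)·1.365) / 0.275025 = (0.220588 + 0.096378) / 0.275025 = 1.152498
d₂ = d₁ − σ√T = 1.152498 − 0.275025 = 0.877472
e^{−rT} = e^{−0.0429·1.365} = 0.943123
N(−d₁) = 0.124558,  N(−d₂) = 0.190115
Put price V = K·e^{−rT}·N(−d₂) − S·N(−d₁) = 18.125634 − 15.699332 = 2.426301
Δ = −N(−d₁) = -0.124558

price = 2.426301
Δ = -0.124558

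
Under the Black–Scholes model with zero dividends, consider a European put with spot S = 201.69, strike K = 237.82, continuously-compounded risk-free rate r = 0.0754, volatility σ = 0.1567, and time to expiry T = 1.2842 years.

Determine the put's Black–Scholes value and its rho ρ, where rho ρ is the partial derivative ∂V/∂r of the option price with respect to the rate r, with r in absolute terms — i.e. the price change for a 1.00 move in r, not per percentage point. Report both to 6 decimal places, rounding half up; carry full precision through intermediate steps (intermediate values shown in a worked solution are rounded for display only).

price = 22.927391
ρ = -188.884051

σ√T = 0.1567·√1.2842 = 0.177576
d₁ = (ln(S/K) + (r+σ²/2)T) / (σ√T) = (ln(201.69/237.82) + (0.0754+0.1567²/2)·1.2842) / 0.177576 = (-0.164782 + 0.112595) / 0.177576 = -0.293884
d₂ = d₁ − σ√T = -0.293884 − 0.177576 = -0.471460
e^{−rT} = e^{−0.0754·1.2842} = 0.907712
N(−d₁) = 0.615577,  N(−d₂) = 0.681344
Put price V = K·e^{−rT}·N(−d₂) − S·N(−d₁) = 147.083049 − 124.155658 = 22.927391
ρ = −K·T·e^{−rT}·N(−d₂) = -188.884051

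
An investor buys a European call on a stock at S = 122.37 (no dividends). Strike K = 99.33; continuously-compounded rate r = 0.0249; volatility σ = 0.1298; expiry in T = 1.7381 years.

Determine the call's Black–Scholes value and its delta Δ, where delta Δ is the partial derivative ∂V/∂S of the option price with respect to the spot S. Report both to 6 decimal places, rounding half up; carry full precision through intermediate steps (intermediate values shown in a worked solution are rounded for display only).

price = 27.822338
Δ = 0.940321

σ√T = 0.1298·√1.7381 = 0.171124
d₁ = (ln(S/K) + (r+σ²/2)T) / (σ√T) = (ln(122.37/99.33) + (0.0249+0.1298²/2)·1.7381) / 0.171124 = (0.208602 + 0.057920) / 0.171124 = 1.557475
d₂ = d₁ − σ√T = 1.557475 − 0.171124 = 1.386351
e^{−rT} = e^{−0.0249·1.7381} = 0.957644
N(d₁) = 0.940321,  N(d₂) = 0.917180
Call price V = S·N(d₁) − K·e^{−rT}·N(d₂) = 115.067098 − 87.244760 = 27.822338
Δ = N(d₁) = 0.940321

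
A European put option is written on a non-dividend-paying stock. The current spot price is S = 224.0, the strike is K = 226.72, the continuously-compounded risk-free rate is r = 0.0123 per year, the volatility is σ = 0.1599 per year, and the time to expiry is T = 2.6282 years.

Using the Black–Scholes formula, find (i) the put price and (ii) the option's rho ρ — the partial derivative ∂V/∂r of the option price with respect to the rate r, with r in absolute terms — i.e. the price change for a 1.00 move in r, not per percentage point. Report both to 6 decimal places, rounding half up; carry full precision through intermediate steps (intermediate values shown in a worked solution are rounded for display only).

σ√T = 0.1599·√2.6282 = 0.259225
d₁ = (ln(S/K) + (r+σ²/2)T) / (σ√T) = (ln(224.0/226.72) + (0.0123+0.1599²/2)·2.6282) / 0.259225 = (-0.012070 + 0.065926) / 0.259225 = 0.207758
d₂ = d₁ − σ√T = 0.207758 − 0.259225 = -0.051468
e^{−rT} = e^{−0.0123·2.6282} = 0.968190
N(−d₁) = 0.417709,  N(−d₂) = 0.520524
Put price V = K·e^{−rT}·N(−d₂) − S·N(−d₁) = 114.259133 − 93.566844 = 20.692289
ρ = −K·T·e^{−rT}·N(−d₂) = -300.295854

price = 20.692289
ρ = -300.295854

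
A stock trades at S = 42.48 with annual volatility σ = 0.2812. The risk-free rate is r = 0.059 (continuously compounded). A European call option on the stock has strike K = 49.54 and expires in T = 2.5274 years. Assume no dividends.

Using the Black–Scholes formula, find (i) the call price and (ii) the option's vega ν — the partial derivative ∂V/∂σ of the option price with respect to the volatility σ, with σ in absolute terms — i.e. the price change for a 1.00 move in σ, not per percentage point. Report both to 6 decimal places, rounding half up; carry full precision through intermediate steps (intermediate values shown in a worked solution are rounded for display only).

σ√T = 0.2812·√2.5274 = 0.447046
d₁ = (ln(S/K) + (r+σ²/2)T) / (σ√T) = (ln(42.48/49.54) + (0.059+0.2812²/2)·2.5274) / 0.447046 = (-0.153747 + 0.249042) / 0.447046 = 0.213165
d₂ = d₁ − σ√T = 0.213165 − 0.447046 = -0.233881
e^{−rT} = e^{−0.059·2.5274} = 0.861469
N(d₁) = 0.584401,  N(d₂) = 0.407539
Call price V = S·N(d₁) − K·e^{−rT}·N(d₂) = 24.825352 − 17.392594 = 7.432758
φ(d₁) = (1/√(2π))·e^{−d₁²/2} = 0.389981
ν = S·φ(d₁)·√T = 26.336892

price = 7.432758
ν = 26.336892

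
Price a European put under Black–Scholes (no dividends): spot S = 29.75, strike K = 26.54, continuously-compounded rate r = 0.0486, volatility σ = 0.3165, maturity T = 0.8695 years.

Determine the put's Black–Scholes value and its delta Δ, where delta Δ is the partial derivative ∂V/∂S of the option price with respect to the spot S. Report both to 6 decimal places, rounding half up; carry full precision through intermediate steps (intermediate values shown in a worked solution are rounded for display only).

σ√T = 0.3165·√0.8695 = 0.295127
d₁ = (ln(S/K) + (r+σ²/2)T) / (σ√T) = (ln(29.75/26.54) + (0.0486+0.3165²/2)·0.8695) / 0.295127 = (0.114176 + 0.085808) / 0.295127 = 0.677620
d₂ = d₁ − σ√T = 0.677620 − 0.295127 = 0.382493
e^{−rT} = e^{−0.0486·0.8695} = 0.958623
N(−d₁) = 0.249006,  N(−d₂) = 0.351048
Put price V = K·e^{−rT}·N(−d₂) − S·N(−d₁) = 8.931305 − 7.407941 = 1.523365
Δ = −N(−d₁) = -0.249006

price = 1.523365
Δ = -0.249006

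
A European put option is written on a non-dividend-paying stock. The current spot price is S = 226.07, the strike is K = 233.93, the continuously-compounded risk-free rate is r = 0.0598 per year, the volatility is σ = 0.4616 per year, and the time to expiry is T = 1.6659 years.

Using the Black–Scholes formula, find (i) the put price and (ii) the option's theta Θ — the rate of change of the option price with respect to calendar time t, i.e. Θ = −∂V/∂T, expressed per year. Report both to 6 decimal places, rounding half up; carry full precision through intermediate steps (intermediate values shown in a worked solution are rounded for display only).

price = 44.411196
Θ = -7.565341

σ√T = 0.4616·√1.6659 = 0.595786
d₁ = (ln(S/K) + (r+σ²/2)T) / (σ√T) = (ln(226.07/233.93) + (0.0598+0.4616²/2)·1.6659) / 0.595786 = (-0.034177 + 0.277101) / 0.595786 = 0.407737
d₂ = d₁ − σ√T = 0.407737 − 0.595786 = -0.188049
e^{−rT} = e^{−0.0598·1.6659} = 0.905181
N(−d₁) = 0.341733,  N(−d₂) = 0.574581
Put price V = K·e^{−rT}·N(−d₂) − S·N(−d₁) = 121.666854 − 77.255659 = 44.411196
φ(d₁) = (1/√(2π))·e^{−d₁²/2} = 0.367121
Θ = −S·φ(d₁)·σ/(2√T) + r·K·e^{−rT}·N(−d₂) = −14.841019 + 7.275678 = -7.565341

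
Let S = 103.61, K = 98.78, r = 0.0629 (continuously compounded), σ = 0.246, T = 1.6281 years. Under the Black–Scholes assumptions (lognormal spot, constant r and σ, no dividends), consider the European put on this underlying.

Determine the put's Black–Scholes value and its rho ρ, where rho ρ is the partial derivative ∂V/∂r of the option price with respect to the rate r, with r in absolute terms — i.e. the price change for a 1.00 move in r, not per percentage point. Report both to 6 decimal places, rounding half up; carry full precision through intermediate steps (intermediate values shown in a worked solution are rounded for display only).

σ√T = 0.246·√1.6281 = 0.313889
d₁ = (ln(S/K) + (r+σ²/2)T) / (σ√T) = (ln(103.61/98.78) + (0.0629+0.246²/2)·1.6281) / 0.313889 = (0.047739 + 0.151671) / 0.313889 = 0.635286
d₂ = d₁ − σ√T = 0.635286 − 0.313889 = 0.321398
e^{−rT} = e^{−0.0629·1.6281} = 0.902662
N(−d₁) = 0.262621,  N(−d₂) = 0.373954
Put price V = K·e^{−rT}·N(−d₂) − S·N(−d₁) = 33.343619 − 27.210140 = 6.133479
ρ = −K·T·e^{−rT}·N(−d₂) = -54.286747

price = 6.133479
ρ = -54.286747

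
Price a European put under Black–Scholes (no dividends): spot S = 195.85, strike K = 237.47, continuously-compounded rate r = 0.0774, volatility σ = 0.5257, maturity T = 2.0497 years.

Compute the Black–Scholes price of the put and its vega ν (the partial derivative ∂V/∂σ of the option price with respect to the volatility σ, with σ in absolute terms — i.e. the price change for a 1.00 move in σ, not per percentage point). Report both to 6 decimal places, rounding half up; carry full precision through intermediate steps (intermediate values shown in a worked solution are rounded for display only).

σ√T = 0.5257·√2.0497 = 0.752633
d₁ = (ln(S/K) + (r+σ²/2)T) / (σ√T) = (ln(195.85/237.47) + (0.0774+0.5257²/2)·2.0497) / 0.752633 = (-0.192692 + 0.441875) / 0.752633 = 0.331081
d₂ = d₁ − σ√T = 0.331081 − 0.752633 = -0.421552
e^{−rT} = e^{−0.0774·2.0497} = 0.853298
N(−d₁) = 0.370292,  N(−d₂) = 0.663324
Put price V = K·e^{−rT}·N(−d₂) − S·N(−d₁) = 134.411032 − 72.521603 = 61.889430
φ(d₁) = (1/√(2π))·e^{−d₁²/2} = 0.377666
ν = S·φ(d₁)·√T = 105.895193

price = 61.889430
ν = 105.895193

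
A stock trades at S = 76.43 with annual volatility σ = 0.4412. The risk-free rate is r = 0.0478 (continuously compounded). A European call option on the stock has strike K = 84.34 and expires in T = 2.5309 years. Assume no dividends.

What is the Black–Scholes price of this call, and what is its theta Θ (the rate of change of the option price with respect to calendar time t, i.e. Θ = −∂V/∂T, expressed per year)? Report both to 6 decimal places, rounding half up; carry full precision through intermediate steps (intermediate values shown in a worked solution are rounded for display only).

σ√T = 0.4412·√2.5309 = 0.701896
d₁ = (ln(S/K) + (r+σ²/2)T) / (σ√T) = (ln(76.43/84.34) + (0.0478+0.4412²/2)·2.5309) / 0.701896 = (-0.098481 + 0.367306) / 0.701896 = 0.382999
d₂ = d₁ − σ√T = 0.382999 − 0.701896 = -0.318898
e^{−rT} = e^{−0.0478·2.5309} = 0.886054
N(d₁) = 0.649140,  N(d₂) = 0.374902
Call price V = S·N(d₁) − K·e^{−rT}·N(d₂) = 49.613739 − 28.016360 = 21.597379
φ(d₁) = (1/√(2π))·e^{−d₁²/2} = 0.370730
Θ = −S·φ(d₁)·σ/(2√T) − r·K·e^{−rT}·N(d₂) = −3.929064 − 1.339182 = -5.268246

price = 21.597379
Θ = -5.268246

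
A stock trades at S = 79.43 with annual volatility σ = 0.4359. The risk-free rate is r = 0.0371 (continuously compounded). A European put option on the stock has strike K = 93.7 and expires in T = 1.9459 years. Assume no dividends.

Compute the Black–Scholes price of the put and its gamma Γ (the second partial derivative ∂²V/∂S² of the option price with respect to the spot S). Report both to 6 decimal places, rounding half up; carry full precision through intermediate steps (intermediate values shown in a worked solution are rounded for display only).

price = 23.997588
Γ = 0.008166

σ√T = 0.4359·√1.9459 = 0.608061
d₁ = (ln(S/K) + (r+σ²/2)T) / (σ√T) = (ln(79.43/93.7) + (0.0371+0.4359²/2)·1.9459) / 0.608061 = (-0.165222 + 0.257062) / 0.608061 = 0.151037
d₂ = d₁ − σ√T = 0.151037 − 0.608061 = -0.457024
e^{−rT} = e^{−0.0371·1.9459} = 0.930351
N(−d₁) = 0.439973,  N(−d₂) = 0.676173
Put price V = K·e^{−rT}·N(−d₂) − S·N(−d₁) = 58.944654 − 34.947066 = 23.997588
φ(d₁) = (1/√(2π))·e^{−d₁²/2} = 0.394418
Γ = φ(d₁) / (S·σ·√T) = 0.008166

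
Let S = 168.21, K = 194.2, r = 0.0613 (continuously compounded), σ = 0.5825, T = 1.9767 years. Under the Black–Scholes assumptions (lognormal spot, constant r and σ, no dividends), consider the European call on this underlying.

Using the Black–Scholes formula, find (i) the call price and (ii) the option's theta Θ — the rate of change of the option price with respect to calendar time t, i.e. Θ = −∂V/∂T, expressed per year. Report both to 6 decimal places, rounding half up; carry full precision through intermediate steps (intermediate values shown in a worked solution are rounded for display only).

σ√T = 0.5825·√1.9767 = 0.818967
d₁ = (ln(S/K) + (r+σ²/2)T) / (σ√T) = (ln(168.21/194.2) + (0.0613+0.5825²/2)·1.9767) / 0.818967 = (-0.143675 + 0.456525) / 0.818967 = 0.382005
d₂ = d₁ − σ√T = 0.382005 − 0.818967 = -0.436962
e^{−rT} = e^{−0.0613·1.9767} = 0.885882
N(d₁) = 0.648771,  N(d₂) = 0.331070
Call price V = S·N(d₁) − K·e^{−rT}·N(d₂) = 109.129819 − 56.956641 = 52.173178
φ(d₁) = (1/√(2π))·e^{−d₁²/2} = 0.370870
Θ = −S·φ(d₁)·σ/(2√T) − r·K·e^{−rT}·N(d₂) = −12.923185 − 3.491442 = -16.414627

price = 52.173178
Θ = -16.414627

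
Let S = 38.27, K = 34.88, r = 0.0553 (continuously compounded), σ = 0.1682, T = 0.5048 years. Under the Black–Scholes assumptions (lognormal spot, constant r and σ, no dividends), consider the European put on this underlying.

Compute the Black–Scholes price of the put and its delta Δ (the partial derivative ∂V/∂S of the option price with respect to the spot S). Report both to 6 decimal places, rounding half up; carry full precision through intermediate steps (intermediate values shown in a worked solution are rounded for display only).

price = 0.351729
Δ = -0.142425

σ√T = 0.1682·√0.5048 = 0.119505
d₁ = (ln(S/K) + (r+σ²/2)T) / (σ√T) = (ln(38.27/34.88) + (0.0553+0.1682²/2)·0.5048) / 0.119505 = (0.092753 + 0.035056) / 0.119505 = 1.069486
d₂ = d₁ − σ√T = 1.069486 − 0.119505 = 0.949981
e^{−rT} = e^{−0.0553·0.5048} = 0.972471
N(−d₁) = 0.142425,  N(−d₂) = 0.171061
Put price V = K·e^{−rT}·N(−d₂) − S·N(−d₁) = 5.802345 − 5.450615 = 0.351729
Δ = −N(−d₁) = -0.142425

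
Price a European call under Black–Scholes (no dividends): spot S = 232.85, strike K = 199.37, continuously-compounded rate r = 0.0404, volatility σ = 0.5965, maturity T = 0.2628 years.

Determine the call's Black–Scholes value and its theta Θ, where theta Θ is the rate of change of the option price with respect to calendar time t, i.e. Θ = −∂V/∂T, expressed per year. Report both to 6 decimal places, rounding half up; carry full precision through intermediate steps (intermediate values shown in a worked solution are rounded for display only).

σ√T = 0.5965·√0.2628 = 0.305790
d₁ = (ln(S/K) + (r+σ²/2)T) / (σ√T) = (ln(232.85/199.37) + (0.0404+0.5965²/2)·0.2628) / 0.305790 = (0.155232 + 0.057371) / 0.305790 = 0.695258
d₂ = d₁ − σ√T = 0.695258 − 0.305790 = 0.389468
e^{−rT} = e^{−0.0404·0.2628} = 0.989439
N(d₁) = 0.756553,  N(d₂) = 0.651535
Call price V = S·N(d₁) − K·e^{−rT}·N(d₂) = 176.163422 − 128.524724 = 47.638698
φ(d₁) = (1/√(2π))·e^{−d₁²/2} = 0.313289
Θ = −S·φ(d₁)·σ/(2√T) − r·K·e^{−rT}·N(d₂) = −42.441292 − 5.192399 = -47.633691

price = 47.638698
Θ = -47.633691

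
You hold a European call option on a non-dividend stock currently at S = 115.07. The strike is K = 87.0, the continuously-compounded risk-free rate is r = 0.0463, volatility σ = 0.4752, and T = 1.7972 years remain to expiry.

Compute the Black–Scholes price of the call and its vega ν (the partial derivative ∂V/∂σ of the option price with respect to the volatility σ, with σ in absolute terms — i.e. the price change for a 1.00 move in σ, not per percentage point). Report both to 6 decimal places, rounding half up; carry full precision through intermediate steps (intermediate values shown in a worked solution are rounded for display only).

price = 45.562784
ν = 41.486315

σ√T = 0.4752·√1.7972 = 0.637052
d₁ = (ln(S/K) + (r+σ²/2)T) / (σ√T) = (ln(115.07/87.0) + (0.0463+0.4752²/2)·1.7972) / 0.637052 = (0.279633 + 0.286128) / 0.637052 = 0.888092
d₂ = d₁ − σ√T = 0.888092 − 0.637052 = 0.251040
e^{−rT} = e^{−0.0463·1.7972} = 0.920158
N(d₁) = 0.812754,  N(d₂) = 0.599108
Call price V = S·N(d₁) − K·e^{−rT}·N(d₂) = 93.523636 − 47.960852 = 45.562784
φ(d₁) = (1/√(2π))·e^{−d₁²/2} = 0.268933
ν = S·φ(d₁)·√T = 41.486315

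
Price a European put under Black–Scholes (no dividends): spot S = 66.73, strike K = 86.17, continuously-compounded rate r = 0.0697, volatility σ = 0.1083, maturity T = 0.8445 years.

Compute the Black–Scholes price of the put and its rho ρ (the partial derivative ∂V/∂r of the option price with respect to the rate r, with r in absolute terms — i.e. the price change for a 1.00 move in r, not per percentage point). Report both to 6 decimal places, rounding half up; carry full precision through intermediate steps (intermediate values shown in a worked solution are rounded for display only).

σ√T = 0.1083·√0.8445 = 0.099524
d₁ = (ln(S/K) + (r+σ²/2)T) / (σ√T) = (ln(66.73/86.17) + (0.0697+0.1083²/2)·0.8445) / 0.099524 = (-0.255667 + 0.063814) / 0.099524 = -1.927707
d₂ = d₁ − σ√T = -1.927707 − 0.099524 = -2.027231
e^{−rT} = e^{−0.0697·0.8445} = 0.942837
N(−d₁) = 0.973054,  N(−d₂) = 0.978681
Put price V = K·e^{−rT}·N(−d₂) − S·N(−d₁) = 79.512202 − 64.931906 = 14.580296
ρ = −K·T·e^{−rT}·N(−d₂) = -67.148054

price = 14.580296
ρ = -67.148054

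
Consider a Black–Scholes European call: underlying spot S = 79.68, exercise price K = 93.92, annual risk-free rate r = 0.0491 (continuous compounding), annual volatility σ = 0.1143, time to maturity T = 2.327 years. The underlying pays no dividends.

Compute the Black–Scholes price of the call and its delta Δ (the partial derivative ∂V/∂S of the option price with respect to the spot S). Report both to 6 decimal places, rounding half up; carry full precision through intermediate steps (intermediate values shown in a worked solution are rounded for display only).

σ√T = 0.1143·√2.327 = 0.174359
d₁ = (ln(S/K) + (r+σ²/2)T) / (σ√T) = (ln(79.68/93.92) + (0.0491+0.1143²/2)·2.327) / 0.174359 = (-0.164425 + 0.129456) / 0.174359 = -0.200555
d₂ = d₁ − σ√T = -0.200555 − 0.174359 = -0.374914
e^{−rT} = e^{−0.0491·2.327} = 0.892030
N(d₁) = 0.420523,  N(d₂) = 0.353862
Call price V = S·N(d₁) − K·e^{−rT}·N(d₂) = 33.507306 − 29.646390 = 3.860916
Δ = N(d₁) = 0.420523

price = 3.860916
Δ = 0.420523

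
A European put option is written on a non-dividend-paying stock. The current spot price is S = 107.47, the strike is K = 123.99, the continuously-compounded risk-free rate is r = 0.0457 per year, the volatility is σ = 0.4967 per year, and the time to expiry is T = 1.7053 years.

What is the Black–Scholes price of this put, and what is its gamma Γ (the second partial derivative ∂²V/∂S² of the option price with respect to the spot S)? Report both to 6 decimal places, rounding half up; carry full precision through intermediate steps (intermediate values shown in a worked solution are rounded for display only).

price = 31.997118
Γ = 0.005581

σ√T = 0.4967·√1.7053 = 0.648626
d₁ = (ln(S/K) + (r+σ²/2)T) / (σ√T) = (ln(107.47/123.99) + (0.0457+0.4967²/2)·1.7053) / 0.648626 = (-0.142989 + 0.288290) / 0.648626 = 0.224014
d₂ = d₁ − σ√T = 0.224014 − 0.648626 = -0.424613
e^{−rT} = e^{−0.0457·1.7053} = 0.925027
N(−d₁) = 0.411373,  N(−d₂) = 0.664441
Put price V = K·e^{−rT}·N(−d₂) − S·N(−d₁) = 76.207415 − 44.210298 = 31.997118
φ(d₁) = (1/√(2π))·e^{−d₁²/2} = 0.389057
Γ = φ(d₁) / (S·σ·√T) = 0.005581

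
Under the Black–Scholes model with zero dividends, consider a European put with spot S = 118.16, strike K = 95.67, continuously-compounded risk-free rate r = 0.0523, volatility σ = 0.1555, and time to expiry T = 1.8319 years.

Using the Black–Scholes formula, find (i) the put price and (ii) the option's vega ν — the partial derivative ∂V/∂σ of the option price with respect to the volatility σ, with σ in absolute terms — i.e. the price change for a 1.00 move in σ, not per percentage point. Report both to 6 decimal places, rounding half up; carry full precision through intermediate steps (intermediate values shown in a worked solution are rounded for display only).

price = 0.684127
ν = 18.789597

σ√T = 0.1555·√1.8319 = 0.210466
d₁ = (ln(S/K) + (r+σ²/2)T) / (σ√T) = (ln(118.16/95.67) + (0.0523+0.1555²/2)·1.8319) / 0.210466 = (0.211135 + 0.117956) / 0.210466 = 1.563633
d₂ = d₁ − σ√T = 1.563633 − 0.210466 = 1.353168
e^{−rT} = e^{−0.0523·1.8319} = 0.908638
N(−d₁) = 0.058952,  N(−d₂) = 0.088001
Put price V = K·e^{−rT}·N(−d₂) − S·N(−d₁) = 7.649879 − 6.965751 = 0.684127
φ(d₁) = (1/√(2π))·e^{−d₁²/2} = 0.117489
ν = S·φ(d₁)·√T = 18.789597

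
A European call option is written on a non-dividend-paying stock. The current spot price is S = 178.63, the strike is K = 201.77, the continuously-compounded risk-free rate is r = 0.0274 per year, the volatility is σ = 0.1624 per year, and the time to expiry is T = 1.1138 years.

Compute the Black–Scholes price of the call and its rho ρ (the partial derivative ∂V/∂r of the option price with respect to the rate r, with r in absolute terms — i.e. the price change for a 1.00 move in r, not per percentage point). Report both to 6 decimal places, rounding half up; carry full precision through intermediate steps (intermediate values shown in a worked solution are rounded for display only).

σ√T = 0.1624·√1.1138 = 0.171392
d₁ = (ln(S/K) + (r+σ²/2)T) / (σ√T) = (ln(178.63/201.77) + (0.0274+0.1624²/2)·1.1138) / 0.171392 = (-0.121812 + 0.045206) / 0.171392 = -0.446965
d₂ = d₁ − σ√T = -0.446965 − 0.171392 = -0.618357
e^{−rT} = e^{−0.0274·1.1138} = 0.969943
N(d₁) = 0.327450,  N(d₂) = 0.268170
Call price V = S·N(d₁) − K·e^{−rT}·N(d₂) = 58.492394 − 52.482307 = 6.010087
ρ = K·T·e^{−rT}·N(d₂) = 58.454794

price = 6.010087
ρ = 58.454794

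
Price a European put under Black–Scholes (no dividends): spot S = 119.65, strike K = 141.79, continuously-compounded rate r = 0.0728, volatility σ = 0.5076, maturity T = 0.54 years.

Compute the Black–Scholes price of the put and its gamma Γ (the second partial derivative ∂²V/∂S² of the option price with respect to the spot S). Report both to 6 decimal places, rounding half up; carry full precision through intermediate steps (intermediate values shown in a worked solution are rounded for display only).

σ√T = 0.5076·√0.54 = 0.373008
d₁ = (ln(S/K) + (r+σ²/2)T) / (σ√T) = (ln(119.65/141.79) + (0.0728+0.5076²/2)·0.54) / 0.373008 = (-0.169776 + 0.108880) / 0.373008 = -0.163258
d₂ = d₁ − σ√T = -0.163258 − 0.373008 = -0.536267
e^{−rT} = e^{−0.0728·0.54} = 0.961451
N(−d₁) = 0.564842,  N(−d₂) = 0.704113
Put price V = K·e^{−rT}·N(−d₂) − S·N(−d₁) = 95.987542 − 67.583399 = 28.404144
φ(d₁) = (1/√(2π))·e^{−d₁²/2} = 0.393661
Γ = φ(d₁) / (S·σ·√T) = 0.008820

price = 28.404144
Γ = 0.008820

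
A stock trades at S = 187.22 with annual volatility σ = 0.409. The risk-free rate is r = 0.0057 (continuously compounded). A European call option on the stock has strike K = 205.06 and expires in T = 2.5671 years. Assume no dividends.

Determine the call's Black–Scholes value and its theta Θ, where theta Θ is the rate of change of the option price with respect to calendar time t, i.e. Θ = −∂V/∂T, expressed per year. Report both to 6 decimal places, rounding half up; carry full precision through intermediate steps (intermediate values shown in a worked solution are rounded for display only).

price = 42.887823
Θ = -9.701381

σ√T = 0.409·√2.5671 = 0.655307
d₁ = (ln(S/K) + (r+σ²/2)T) / (σ√T) = (ln(187.22/205.06) + (0.0057+0.409²/2)·2.5671) / 0.655307 = (-0.091018 + 0.229346) / 0.655307 = 0.211089
d₂ = d₁ − σ√T = 0.211089 − 0.655307 = -0.444218
e^{−rT} = e^{−0.0057·2.5671} = 0.985474
N(d₁) = 0.583591,  N(d₂) = 0.328442
Call price V = S·N(d₁) − K·e^{−rT}·N(d₂) = 109.259891 − 66.372068 = 42.887823
φ(d₁) = (1/√(2π))·e^{−d₁²/2} = 0.390152
Θ = −S·φ(d₁)·σ/(2√T) − r·K·e^{−rT}·N(d₂) = −9.323060 − 0.378321 = -9.701381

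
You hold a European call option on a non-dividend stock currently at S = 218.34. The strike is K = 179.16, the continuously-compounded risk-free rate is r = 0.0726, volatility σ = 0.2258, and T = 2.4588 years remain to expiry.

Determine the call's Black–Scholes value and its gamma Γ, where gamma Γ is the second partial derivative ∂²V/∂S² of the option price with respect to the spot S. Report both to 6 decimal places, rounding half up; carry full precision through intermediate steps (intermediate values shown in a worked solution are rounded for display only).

price = 73.150485
Γ = 0.002393

σ√T = 0.2258·√2.4588 = 0.354067
d₁ = (ln(S/K) + (r+σ²/2)T) / (σ√T) = (ln(218.34/179.16) + (0.0726+0.2258²/2)·2.4588) / 0.354067 = (0.197774 + 0.241191) / 0.354067 = 1.239779
d₂ = d₁ − σ√T = 1.239779 − 0.354067 = 0.885712
e^{−rT} = e^{−0.0726·2.4588} = 0.836517
N(d₁) = 0.892471,  N(d₂) = 0.812114
Call price V = S·N(d₁) − K·e^{−rT}·N(d₂) = 194.862203 − 121.711717 = 73.150485
φ(d₁) = (1/√(2π))·e^{−d₁²/2} = 0.184988
Γ = φ(d₁) / (S·σ·√T) = 0.002393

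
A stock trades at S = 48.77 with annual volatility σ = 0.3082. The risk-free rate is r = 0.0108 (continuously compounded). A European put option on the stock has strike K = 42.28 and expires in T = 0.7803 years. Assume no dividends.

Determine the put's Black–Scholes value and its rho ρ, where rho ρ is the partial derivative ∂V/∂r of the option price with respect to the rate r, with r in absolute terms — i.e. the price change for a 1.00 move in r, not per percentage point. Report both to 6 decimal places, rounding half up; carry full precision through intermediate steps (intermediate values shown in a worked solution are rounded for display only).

σ√T = 0.3082·√0.7803 = 0.272247
d₁ = (ln(S/K) + (r+σ²/2)T) / (σ√T) = (ln(48.77/42.28) + (0.0108+0.3082²/2)·0.7803) / 0.272247 = (0.142801 + 0.045487) / 0.272247 = 0.691606
d₂ = d₁ − σ√T = 0.691606 − 0.272247 = 0.419358
e^{−rT} = e^{−0.0108·0.7803} = 0.991608
N(−d₁) = 0.244592,  N(−d₂) = 0.337477
Put price V = K·e^{−rT}·N(−d₂) − S·N(−d₁) = 14.148792 − 11.928776 = 2.220016
ρ = −K·T·e^{−rT}·N(−d₂) = -11.040302

price = 2.220016
ρ = -11.040302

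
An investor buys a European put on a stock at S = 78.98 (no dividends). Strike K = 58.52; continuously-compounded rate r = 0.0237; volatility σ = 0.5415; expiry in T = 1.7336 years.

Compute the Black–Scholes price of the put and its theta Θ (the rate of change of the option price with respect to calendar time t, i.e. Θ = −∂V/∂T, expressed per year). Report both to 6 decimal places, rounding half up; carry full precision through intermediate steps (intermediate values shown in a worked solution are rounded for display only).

price = 9.411951
Θ = -3.972421

σ√T = 0.5415·√1.7336 = 0.712973
d₁ = (ln(S/K) + (r+σ²/2)T) / (σ√T) = (ln(78.98/58.52) + (0.0237+0.5415²/2)·1.7336) / 0.712973 = (0.299826 + 0.295251) / 0.712973 = 0.834643
d₂ = d₁ − σ√T = 0.834643 − 0.712973 = 0.121670
e^{−rT} = e^{−0.0237·1.7336} = 0.959746
N(−d₁) = 0.201959,  N(−d₂) = 0.451580
Put price V = K·e^{−rT}·N(−d₂) − S·N(−d₁) = 25.362710 − 15.950759 = 9.411951
φ(d₁) = (1/√(2π))·e^{−d₁²/2} = 0.281604
Θ = −S·φ(d₁)·σ/(2√T) + r·K·e^{−rT}·N(−d₂) = −4.573517 + 0.601096 = -3.972421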